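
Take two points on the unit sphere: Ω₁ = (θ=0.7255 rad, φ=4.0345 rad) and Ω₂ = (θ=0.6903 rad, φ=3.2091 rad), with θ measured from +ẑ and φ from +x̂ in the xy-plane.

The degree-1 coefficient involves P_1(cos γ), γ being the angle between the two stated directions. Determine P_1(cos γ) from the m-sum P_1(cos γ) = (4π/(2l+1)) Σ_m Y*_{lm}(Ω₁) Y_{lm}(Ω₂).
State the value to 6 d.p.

Term-by-term m-sum for l=1 (normalisation 4π/3 = 4.188790):
  m=-1: Y*=(-0.143767, -0.178554)  Y=(-0.219499, 0.014840)  product (0.034206, 0.037059)
  m=+0: Y*=(0.365557, -0.000000)  Y=(0.376739, 0.000000)  product (0.137720, 0.000000)
  m=+1: Y*=(0.143767, -0.178554)  Y=(0.219499, 0.014840)  product (0.034206, -0.037059)
Σ over m = (0.206133, 0.000000); ×(4π/3) → (0.863446, 0.000000). Real part: 0.863446

0.863446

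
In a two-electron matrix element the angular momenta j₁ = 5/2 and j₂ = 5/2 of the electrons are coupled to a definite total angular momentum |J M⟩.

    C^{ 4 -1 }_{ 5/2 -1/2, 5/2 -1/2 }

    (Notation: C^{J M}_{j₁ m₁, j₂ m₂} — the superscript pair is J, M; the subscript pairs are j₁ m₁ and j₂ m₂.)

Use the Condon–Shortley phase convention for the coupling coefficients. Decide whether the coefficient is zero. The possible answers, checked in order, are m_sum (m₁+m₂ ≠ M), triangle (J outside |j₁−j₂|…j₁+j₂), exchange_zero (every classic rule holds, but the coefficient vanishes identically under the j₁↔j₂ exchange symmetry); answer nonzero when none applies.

exchange_zero

m-sum: m₁+m₂ = -1/2+(-1/2) = -1, M = -1  ✓
triangle: |j₁−j₂| = 0 ≤ J = 4 ≤ j₁+j₂ = 5  ✓
exchange: j₁=j₂ and m₁=m₂, and (−1)^(j₁+j₂−J) = (−1)^1 = −1 forces ⟨j₁m₁;j₂m₂|JM⟩ = −⟨j₂m₂;j₁m₁|JM⟩ = −⟨j₁m₁;j₂m₂|JM⟩ ⇒ the coefficient vanishes identically
Racah sum check: Σ_k collapses to 0 ⇒ CG = 0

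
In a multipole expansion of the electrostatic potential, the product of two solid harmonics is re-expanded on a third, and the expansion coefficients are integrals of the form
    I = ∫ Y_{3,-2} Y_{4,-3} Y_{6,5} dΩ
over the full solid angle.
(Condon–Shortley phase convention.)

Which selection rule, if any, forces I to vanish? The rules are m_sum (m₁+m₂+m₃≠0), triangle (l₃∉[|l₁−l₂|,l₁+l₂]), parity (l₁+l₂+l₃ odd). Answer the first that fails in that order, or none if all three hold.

parity

Σmᵢ = 0  ✓
l₃∈[|l₁−l₂|,l₁+l₂]=[1,7], have l₃=6  ✓
Σlᵢ = 13 ⇒ odd  ✗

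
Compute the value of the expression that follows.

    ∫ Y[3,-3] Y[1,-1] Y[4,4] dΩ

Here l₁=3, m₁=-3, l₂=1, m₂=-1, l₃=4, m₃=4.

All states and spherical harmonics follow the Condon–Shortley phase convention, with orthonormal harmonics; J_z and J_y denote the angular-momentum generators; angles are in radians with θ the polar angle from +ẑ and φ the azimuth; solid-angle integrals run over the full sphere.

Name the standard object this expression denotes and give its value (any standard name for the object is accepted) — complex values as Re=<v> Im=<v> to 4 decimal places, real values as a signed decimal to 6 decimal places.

Gaunt coefficient, +0.325735

This is a Gaunt coefficient — the integral of a triple product of spherical harmonics over the sphere.
Checks pass: Σm=0; 8 even; l₃=4∈[2,4].
(2·3+1)(2·1+1)(2·4+1) = 189
Δ: 0! 6! 2! / 9! → 1/252
sum: t=0:+1/36 = 1/36
3j²(3 1 4; 0 0 0) = Δ·Π!·Σ² = 4/63  (sign +1)
sum: t=0:+1/1440 = 1/1440
3j²(3 1 4; -3 -1 4) = Δ·Π!·Σ² = 1/9  (sign +1)
combine: 4πI² = 189·4/63·1/9 = 4/3
take √, sign +1: I = 0.32573501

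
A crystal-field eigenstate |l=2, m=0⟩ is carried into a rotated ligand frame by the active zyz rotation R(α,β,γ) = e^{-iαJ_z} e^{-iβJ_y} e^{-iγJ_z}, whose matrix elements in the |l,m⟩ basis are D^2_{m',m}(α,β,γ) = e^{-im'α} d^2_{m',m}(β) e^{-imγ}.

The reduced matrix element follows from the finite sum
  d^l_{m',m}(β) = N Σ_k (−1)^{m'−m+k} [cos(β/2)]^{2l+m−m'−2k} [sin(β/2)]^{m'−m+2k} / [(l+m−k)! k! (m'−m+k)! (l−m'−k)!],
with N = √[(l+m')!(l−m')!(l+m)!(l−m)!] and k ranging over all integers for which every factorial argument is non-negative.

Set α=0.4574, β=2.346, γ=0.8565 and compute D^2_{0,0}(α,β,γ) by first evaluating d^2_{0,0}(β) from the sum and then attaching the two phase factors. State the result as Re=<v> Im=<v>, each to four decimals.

Re=0.2347 Im=0.0000

Split into d^2_{0,0}(β=2.3460) × two z-phases.
With c≡cos(β/2)=0.387388 and s≡sin(β/2)=0.921917, N=[2·2·2·2]^{1/2}=4.000000
k∈{0,1,2} keeps every argument non-negative
  k=0: (−1)^0·4.0000/(4)·0.3874^4·0.9219^0 = +0.022521
  k=1: (−1)^1·4.0000/(1)·0.3874^2·0.9219^2 = -0.510194
  k=2: (−1)^2·4.0000/(4)·0.3874^0·0.9219^4 = +0.722382
d^2_{0,0}(2.3460) = +0.022521 -0.510194 +0.722382 = +0.234709
D = (+1.000000+0.000000i)·(+0.234709)·(+1.000000+0.000000i) = +0.234709+0.000000i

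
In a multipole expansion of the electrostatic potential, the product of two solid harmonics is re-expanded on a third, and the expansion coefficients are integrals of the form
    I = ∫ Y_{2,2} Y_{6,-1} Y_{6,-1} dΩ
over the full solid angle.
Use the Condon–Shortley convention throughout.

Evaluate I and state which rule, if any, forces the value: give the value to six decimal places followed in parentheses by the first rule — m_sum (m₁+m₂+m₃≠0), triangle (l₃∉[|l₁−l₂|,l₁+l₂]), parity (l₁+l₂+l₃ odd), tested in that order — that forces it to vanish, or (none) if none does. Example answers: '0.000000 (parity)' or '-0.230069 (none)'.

Checks pass: Σm=0; 14 even; l₃=6∈[4,8].
(2·2+1)(2·6+1)(2·6+1) = 845
Δ: 2! 2! 10! / 15! → 1/90090
sum: t=0:+1/69120 t=1:−1/14400 t=2:+1/69120 = -7/172800
3j²(2 6 6; 0 0 0) = Δ·Π!·Σ² = 14/715  (sign -1)
sum: t=0:+1/57600 = 1/57600
3j²(2 6 6; 2 -1 -1) = Δ·Π!·Σ² = 21/715  (sign -1)
combine: 4πI² = 845·14/715·21/715 = 294/605
take √, sign +1: I = 0.19664868
No selection rule forces the value: the integral is nonzero (none).

0.196649 (none)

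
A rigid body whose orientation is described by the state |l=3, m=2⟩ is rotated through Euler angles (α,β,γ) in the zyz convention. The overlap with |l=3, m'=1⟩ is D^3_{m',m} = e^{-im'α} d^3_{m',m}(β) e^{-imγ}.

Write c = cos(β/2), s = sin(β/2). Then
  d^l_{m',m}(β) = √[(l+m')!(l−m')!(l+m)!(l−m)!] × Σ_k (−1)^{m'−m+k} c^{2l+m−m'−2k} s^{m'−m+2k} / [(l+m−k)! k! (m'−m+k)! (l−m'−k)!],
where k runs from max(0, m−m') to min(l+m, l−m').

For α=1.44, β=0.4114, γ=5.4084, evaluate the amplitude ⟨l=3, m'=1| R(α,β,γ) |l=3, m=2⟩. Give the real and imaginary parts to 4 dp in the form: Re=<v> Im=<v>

Re=0.5049 Im=0.1615

First d^3_{1,2}(β=0.4114), then the phase factors e^{-i(1)α} and e^{-i(2)γ}:
Half-angle: c=0.978918, s=0.204252. N=√(24·2·120·1)=75.894664
The bounds max(0,m−m')=1 and min(l+m,l−m')=2 give 2 terms
  k=1: (−1)^0·75.8947/(24)·0.9789^5·0.2043^1 = +0.580630
  k=2: (−1)^1·75.8947/(12)·0.9789^3·0.2043^3 = -0.050556
d^3_{1,2}(0.4114) = +0.580630 -0.050556 = +0.530074
D = (+0.130424-0.991458i)·(+0.530074)·(-0.177824+0.984062i) = +0.504877+0.161487i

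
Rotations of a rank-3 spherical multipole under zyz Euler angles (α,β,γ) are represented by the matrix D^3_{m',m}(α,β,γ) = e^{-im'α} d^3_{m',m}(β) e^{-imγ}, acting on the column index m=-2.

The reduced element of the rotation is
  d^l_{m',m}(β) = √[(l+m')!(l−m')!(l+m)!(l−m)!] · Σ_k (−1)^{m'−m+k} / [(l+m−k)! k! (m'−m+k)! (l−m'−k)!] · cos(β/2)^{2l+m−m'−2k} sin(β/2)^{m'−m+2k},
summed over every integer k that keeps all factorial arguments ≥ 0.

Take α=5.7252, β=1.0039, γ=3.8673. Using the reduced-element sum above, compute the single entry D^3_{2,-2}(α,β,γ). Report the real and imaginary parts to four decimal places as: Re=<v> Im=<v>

First d^3_{2,-2}(β=1.0039), then the phase factors e^{-i(2)α} and e^{-i(-2)γ}:
Half-angle: c=0.876646, s=0.481136. N=√(120·1·1·120)=120.000000
k∈{0,1} keeps every argument non-negative
  k=0: (−1)^4·120.0000/(24)·0.8766^2·0.4811^4 = +0.205916
  k=1: (−1)^5·120.0000/(120)·0.8766^0·0.4811^6 = -0.012405
d^3_{2,-2}(1.0039) = +0.205916 -0.012405 = +0.193510
D = (+0.439306+0.898338i)·(+0.193510)·(+0.119098+0.992882i) = -0.162476+0.105109i

Re=-0.1625 Im=0.1051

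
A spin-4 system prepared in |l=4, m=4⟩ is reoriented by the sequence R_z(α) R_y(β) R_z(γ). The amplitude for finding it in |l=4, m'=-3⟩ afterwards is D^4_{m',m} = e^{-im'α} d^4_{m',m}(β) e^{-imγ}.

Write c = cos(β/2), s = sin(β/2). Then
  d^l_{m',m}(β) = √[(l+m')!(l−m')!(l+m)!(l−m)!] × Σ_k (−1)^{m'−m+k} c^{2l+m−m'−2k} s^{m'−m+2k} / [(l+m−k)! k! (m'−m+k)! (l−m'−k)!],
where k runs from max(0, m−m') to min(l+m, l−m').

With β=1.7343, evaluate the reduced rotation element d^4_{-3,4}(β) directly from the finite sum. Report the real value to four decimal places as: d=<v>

d=0.2742

d^4_{-3,4}(β=1.7343) via the finite sum:
c=cos(1.734300/2)=0.647002, s=sin(1.734300/2)=0.762488; N=√[1·5040·40320·1]=14255.272709
Admissible k: 7..7 (factorial args all ≥0)
  k=7: (−1)^0·14255.2727/(5040)·0.6470^1·0.7625^7 = +0.274209
d^4_{-3,4}(1.7343) = +0.274209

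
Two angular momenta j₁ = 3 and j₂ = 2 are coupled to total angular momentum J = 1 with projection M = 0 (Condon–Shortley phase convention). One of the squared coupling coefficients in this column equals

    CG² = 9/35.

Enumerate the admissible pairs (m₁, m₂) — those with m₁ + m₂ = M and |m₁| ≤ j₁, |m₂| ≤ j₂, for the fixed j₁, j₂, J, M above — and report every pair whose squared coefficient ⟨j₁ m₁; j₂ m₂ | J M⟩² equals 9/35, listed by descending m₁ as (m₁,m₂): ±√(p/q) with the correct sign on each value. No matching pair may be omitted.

(0,0): +√(9/35)

Admissible pairs with m₁+m₂ = M = 0: (-2,2), (-1,1), (0,0), (1,-1), (2,-2)
  (m₁,m₂)=(2,-2): CG² = 1/7, CG = +√(1/7)
  (m₁,m₂)=(1,-1): CG² = 8/35, CG = −√(8/35)
  (m₁,m₂)=(0,0): CG² = 9/35, CG = +√(9/35)   ← matches the target
  (m₁,m₂)=(-1,1): CG² = 8/35, CG = −√(8/35)
  (m₁,m₂)=(-2,2): CG² = 1/7, CG = +√(1/7)
Pairs with CG² = 9/35: (0,0): +√(9/35)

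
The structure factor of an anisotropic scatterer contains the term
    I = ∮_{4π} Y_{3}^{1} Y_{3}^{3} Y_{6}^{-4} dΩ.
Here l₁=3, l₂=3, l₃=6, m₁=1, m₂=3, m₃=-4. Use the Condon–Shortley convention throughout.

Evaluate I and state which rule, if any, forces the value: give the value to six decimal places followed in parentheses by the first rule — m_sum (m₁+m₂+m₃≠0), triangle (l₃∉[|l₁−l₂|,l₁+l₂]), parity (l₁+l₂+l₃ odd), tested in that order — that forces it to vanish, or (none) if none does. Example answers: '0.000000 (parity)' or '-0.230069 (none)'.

Rules hold: Σm=0, L=12 even, 0≤6≤6.
N = 7·7·13 = 637
Δ = 0!·6!·6!/13! = 1/12012
Racah Σ t=0..0: t=0:+1/1296 = 1/1296
⇒ 3j(3 3 6; 0 0 0)² = 100/3003, sgn +1
Racah Σ t=0..0: t=0:+1/34560 = 1/34560
⇒ 3j(3 3 6; 1 3 -4)² = 5/286, sgn +1
4πI² = N·(3j₀)²·(3jₘ)² = 1750/4719
I = +1·√(0.370841/4π) = 0.17178653
No selection rule forces the value: the integral is nonzero (none).

0.171787 (none)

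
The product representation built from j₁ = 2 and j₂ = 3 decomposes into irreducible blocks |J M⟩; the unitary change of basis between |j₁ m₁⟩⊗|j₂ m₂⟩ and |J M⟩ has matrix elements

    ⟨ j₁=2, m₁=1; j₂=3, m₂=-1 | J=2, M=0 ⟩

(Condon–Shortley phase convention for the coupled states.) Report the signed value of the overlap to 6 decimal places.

j₁+j₂−J=3  J+j₁−j₂=1  J−j₁+j₂=3  j₁+j₂+J+1=8
(j₁±m₁, j₂±m₂, J±M) = (3,1,2,4,2,2)
P² = 36/7
sum k=0..1:
  [0] +1/12 = 1/12
  [1] −1/4 = -1/4
S = -1/6
C² = P²·S² = 1/7 ; C = -0.377964

−√(1/7) ≈ -0.377964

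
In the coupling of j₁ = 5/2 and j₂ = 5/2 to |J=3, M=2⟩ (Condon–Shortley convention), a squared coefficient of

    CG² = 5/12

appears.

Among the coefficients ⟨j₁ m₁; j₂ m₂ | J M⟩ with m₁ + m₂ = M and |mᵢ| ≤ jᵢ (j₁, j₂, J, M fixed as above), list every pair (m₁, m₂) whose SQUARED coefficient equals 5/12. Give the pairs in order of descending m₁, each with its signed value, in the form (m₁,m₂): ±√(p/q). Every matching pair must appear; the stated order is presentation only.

(5/2,-1/2): +√(5/12); (-1/2,5/2): +√(5/12)

Admissible pairs with m₁+m₂ = M = 2: (-1/2,5/2), (1/2,3/2), (3/2,1/2), (5/2,-1/2)
  (m₁,m₂)=(5/2,-1/2): CG² = 5/12, CG = +√(5/12)   ← matches the target
  (m₁,m₂)=(3/2,1/2): CG² = 1/12, CG = −√(1/12)
  (m₁,m₂)=(1/2,3/2): CG² = 1/12, CG = −√(1/12)
  (m₁,m₂)=(-1/2,5/2): CG² = 5/12, CG = +√(5/12)   ← matches the target
Pairs with CG² = 5/12: (5/2,-1/2): +√(5/12); (-1/2,5/2): +√(5/12)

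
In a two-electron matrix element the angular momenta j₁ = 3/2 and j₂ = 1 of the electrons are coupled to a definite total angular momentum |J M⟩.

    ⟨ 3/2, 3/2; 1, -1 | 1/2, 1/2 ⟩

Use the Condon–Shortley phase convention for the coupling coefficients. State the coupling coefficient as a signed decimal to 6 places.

triangle: 2!×1!×0!/4! = 2/24
(j±m)!: 3!×0!×0!×2!×1!×0! = 12
prefactor² = (2J+1)×Δ×N² = 2
  k=0: +1/(0!×2!×0!×0!×1!×0!) = 1/2
Σ = 1/2  ⇒  CG² = 2×(1/2)² = 1/2
CG = +√(1/2) = +0.707107

+√(1/2) = +0.707107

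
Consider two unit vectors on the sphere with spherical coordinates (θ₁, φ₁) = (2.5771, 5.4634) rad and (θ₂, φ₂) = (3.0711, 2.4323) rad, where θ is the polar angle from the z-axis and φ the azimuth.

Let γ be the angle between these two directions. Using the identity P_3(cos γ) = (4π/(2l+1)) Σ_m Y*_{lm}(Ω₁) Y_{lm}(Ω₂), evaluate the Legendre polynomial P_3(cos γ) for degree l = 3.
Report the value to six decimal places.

0.097693

Addition theorem: P_3(cos γ) = (4π/7) Σ_m Y*_{lm}(Ω₁) Y_{lm}(Ω₂), m = −3…3:
  m=-3: Y*=(-0.049585, -0.040281)  Y=(0.000077, -0.000124)  product (-0.000009, 0.000003)
  m=-2: Y*=(0.016982, 0.246541)  Y=(-0.000767, -0.004999)  product (0.001219, -0.000274)
  m=-1: Y*=(0.303087, -0.324683)  Y=(-0.068664, -0.058934)  product (-0.039946, 0.004432)
  m=+0: Y*=(-0.179377, -0.000000)  Y=(-0.735265, 0.000000)  product (0.131890, 0.000000)
  m=+1: Y*=(-0.303087, -0.324683)  Y=(0.068664, -0.058934)  product (-0.039946, -0.004432)
  m=+2: Y*=(0.016982, -0.246541)  Y=(-0.000767, 0.004999)  product (0.001219, 0.000274)
  m=+3: Y*=(0.049585, -0.040281)  Y=(-0.000077, -0.000124)  product (-0.000009, -0.000003)
Σ over m = (0.054419, 0.000000); ×(4π/7) → (0.097693, 0.000000). Real part: 0.097693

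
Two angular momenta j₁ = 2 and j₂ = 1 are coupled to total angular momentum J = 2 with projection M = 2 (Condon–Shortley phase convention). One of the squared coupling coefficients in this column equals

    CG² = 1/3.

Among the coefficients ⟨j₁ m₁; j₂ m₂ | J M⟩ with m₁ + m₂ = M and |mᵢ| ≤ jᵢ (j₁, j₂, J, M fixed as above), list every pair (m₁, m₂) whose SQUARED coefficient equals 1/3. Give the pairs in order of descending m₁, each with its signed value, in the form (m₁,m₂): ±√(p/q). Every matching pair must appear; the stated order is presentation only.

Admissible pairs with m₁+m₂ = M = 2: (1,1), (2,0)
  (m₁,m₂)=(2,0): CG² = 2/3, CG = +√(2/3)
  (m₁,m₂)=(1,1): CG² = 1/3, CG = −√(1/3)   ← matches the target
Pairs with CG² = 1/3: (1,1): −√(1/3)

(1,1): −√(1/3)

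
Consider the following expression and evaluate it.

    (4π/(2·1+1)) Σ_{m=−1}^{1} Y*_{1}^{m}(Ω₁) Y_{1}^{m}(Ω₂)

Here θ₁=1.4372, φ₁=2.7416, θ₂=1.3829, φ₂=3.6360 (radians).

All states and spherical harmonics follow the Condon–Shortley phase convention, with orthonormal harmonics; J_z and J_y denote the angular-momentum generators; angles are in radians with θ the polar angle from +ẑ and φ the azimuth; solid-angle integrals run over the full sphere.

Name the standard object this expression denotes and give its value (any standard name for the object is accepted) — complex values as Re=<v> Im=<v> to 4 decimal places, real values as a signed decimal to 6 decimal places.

Legendre polynomial (addition theorem), +0.634370

This sum is the spherical-harmonic addition theorem: it equals the Legendre polynomial P_l(cos γ) of the angle γ between the two directions.
Expand P_1 via completeness: Σ_{m} conj(Y_{1,m}) at Ω₁ times Y_{1,m} at Ω₂ —
  m=-1: (-0.31539 + 0.13334j) × (-0.29877 + 0.16105j) = 0.07275 - 0.09063j  (running Σ = 0.07275 - 0.09063j)
  m=0: (0.06508 + 0.00000j) × (0.09127 + 0.00000j) = 0.00594 + 0.00000j  (running Σ = 0.07869 - 0.09063j)
  m=1: (0.31539 + 0.13334j) × (0.29877 + 0.16105j) = 0.07275 + 0.09063j  (running Σ = 0.15144 + 0.00000j)
Total Σ_m = 0.15144 + 0.00000j. Multiply by 4.188790: 0.63437 + 0.00000j. P_1(cos γ) = 0.634370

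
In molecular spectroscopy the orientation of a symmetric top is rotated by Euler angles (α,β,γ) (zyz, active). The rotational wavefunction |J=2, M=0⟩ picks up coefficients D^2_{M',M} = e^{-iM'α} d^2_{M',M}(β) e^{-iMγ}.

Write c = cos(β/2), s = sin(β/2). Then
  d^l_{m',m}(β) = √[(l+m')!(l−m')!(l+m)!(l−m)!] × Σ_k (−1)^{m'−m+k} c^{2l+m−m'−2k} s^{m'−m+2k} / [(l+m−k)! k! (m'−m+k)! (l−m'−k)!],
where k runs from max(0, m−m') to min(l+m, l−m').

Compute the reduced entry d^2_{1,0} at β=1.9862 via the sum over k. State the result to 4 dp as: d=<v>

d=0.4522

d^2_{1,0}(β=1.9862) via the finite sum:
With c≡cos(β/2)=0.546096 and s≡sin(β/2)=0.837723, N=[6·1·2·2]^{1/2}=4.898979
Admissible k: 0..1 (factorial args all ≥0)
  k=0: (−1)^1·4.8990/(2)·0.5461^3·0.8377^1 = -0.334181
  k=1: (−1)^2·4.8990/(2)·0.5461^1·0.8377^3 = +0.786403
d^2_{1,0}(1.9862) = -0.334181 +0.786403 = +0.452222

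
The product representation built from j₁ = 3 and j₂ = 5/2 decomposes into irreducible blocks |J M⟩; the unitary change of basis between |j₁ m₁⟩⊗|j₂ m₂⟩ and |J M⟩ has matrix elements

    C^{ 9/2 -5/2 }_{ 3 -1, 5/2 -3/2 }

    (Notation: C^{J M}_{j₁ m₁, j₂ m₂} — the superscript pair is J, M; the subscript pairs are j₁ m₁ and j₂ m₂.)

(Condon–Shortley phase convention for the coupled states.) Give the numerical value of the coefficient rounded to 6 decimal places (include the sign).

√[10·1!5!4!/11! · 2!4!1!4!2!7!] = √(92160/11)
  +(−1)^0/∏(0,1,4,1,1,3)! = 1/144  (running 1/144)
  +(−1)^1/∏(1,0,3,0,2,4)! = -1/288  (running 1/288)
⟨..|..⟩ = √(92160/11)·(1/288) = +0.317821

+0.317821  (= +√(10/99))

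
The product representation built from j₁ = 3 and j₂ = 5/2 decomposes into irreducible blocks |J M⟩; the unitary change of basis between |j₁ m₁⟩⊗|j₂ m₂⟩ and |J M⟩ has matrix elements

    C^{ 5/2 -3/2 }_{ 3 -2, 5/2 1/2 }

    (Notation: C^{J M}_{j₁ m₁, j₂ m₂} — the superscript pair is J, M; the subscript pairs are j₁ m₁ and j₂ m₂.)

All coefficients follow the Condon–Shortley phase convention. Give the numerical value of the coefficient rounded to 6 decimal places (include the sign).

√[6·3!3!2!/9! · 1!5!3!2!1!4!] = √(288/7)
  +(−1)^2/∏(2,1,3,1,0,1)! = 1/12  (running 1/12)
  +(−1)^3/∏(3,0,2,0,1,2)! = -1/24  (running 1/24)
⟨..|..⟩ = √(288/7)·(1/24) = +0.267261

+0.267261  (= +√(1/14))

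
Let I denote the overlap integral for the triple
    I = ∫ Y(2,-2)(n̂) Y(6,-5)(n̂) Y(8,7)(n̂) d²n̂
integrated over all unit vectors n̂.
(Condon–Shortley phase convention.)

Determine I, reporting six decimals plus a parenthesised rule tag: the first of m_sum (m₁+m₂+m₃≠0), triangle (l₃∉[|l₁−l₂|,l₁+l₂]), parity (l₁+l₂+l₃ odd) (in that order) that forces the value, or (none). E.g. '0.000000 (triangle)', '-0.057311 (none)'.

Rules hold: Σm=0, L=16 even, 4≤8≤8.
N = 5·13·17 = 1105
Δ = 0!·4!·12!/17! = 1/30940
Racah Σ t=0..0: t=0:+1/2073600 = 1/2073600
⇒ 3j(2 6 8; 0 0 0)² = 28/1105, sgn +1
Racah Σ t=0..0: t=0:+1/958003200 = 1/958003200
⇒ 3j(2 6 8; -2 -5 7)² = 3/68, sgn -1
4πI² = N·(3j₀)²·(3jₘ)² = 21/17
I = -1·√(1.23529/4π) = -0.31353083
No selection rule forces the value: the integral is nonzero (none).

-0.313531 (none)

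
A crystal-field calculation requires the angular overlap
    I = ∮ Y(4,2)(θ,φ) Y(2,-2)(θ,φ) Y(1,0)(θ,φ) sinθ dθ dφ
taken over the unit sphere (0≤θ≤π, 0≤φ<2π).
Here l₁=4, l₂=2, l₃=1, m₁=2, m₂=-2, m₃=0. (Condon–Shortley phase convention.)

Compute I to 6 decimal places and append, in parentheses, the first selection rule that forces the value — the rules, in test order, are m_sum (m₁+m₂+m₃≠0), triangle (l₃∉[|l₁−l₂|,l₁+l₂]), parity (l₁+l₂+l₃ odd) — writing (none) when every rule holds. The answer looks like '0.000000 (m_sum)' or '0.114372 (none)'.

0.000000 (triangle)

l₃=1 ∉ [2,6] — triangle fails ⇒ I = 0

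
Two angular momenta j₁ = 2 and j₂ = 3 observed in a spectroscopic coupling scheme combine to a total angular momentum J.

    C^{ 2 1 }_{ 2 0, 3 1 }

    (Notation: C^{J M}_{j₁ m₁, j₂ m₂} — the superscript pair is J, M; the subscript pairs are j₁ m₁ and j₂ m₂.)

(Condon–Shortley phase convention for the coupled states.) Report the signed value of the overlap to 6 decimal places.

+√(1/7) = +0.377964

√[5·3!1!3!/8! · 2!2!4!2!3!1!] = √(36/7)
  +(−1)^1/∏(1,2,1,3,0,0)! = -1/12  (running -1/12)
  +(−1)^2/∏(2,1,0,2,1,1)! = 1/4  (running 1/6)
⟨..|..⟩ = √(36/7)·(1/6) = +0.377964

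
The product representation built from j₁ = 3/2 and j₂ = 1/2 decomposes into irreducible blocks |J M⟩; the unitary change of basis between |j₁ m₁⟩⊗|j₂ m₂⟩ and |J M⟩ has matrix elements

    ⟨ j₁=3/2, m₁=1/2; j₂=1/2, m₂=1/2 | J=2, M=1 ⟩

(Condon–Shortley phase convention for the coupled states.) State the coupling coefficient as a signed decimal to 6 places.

√[5·0!3!1!/5! · 2!1!1!0!3!1!] = √(3)
  +(−1)^0/∏(0,0,1,1,2,0)! = 1/2  (running 1/2)
⟨..|..⟩ = √(3)·(1/2) = +0.866025

+0.866025  (= +√(3/4))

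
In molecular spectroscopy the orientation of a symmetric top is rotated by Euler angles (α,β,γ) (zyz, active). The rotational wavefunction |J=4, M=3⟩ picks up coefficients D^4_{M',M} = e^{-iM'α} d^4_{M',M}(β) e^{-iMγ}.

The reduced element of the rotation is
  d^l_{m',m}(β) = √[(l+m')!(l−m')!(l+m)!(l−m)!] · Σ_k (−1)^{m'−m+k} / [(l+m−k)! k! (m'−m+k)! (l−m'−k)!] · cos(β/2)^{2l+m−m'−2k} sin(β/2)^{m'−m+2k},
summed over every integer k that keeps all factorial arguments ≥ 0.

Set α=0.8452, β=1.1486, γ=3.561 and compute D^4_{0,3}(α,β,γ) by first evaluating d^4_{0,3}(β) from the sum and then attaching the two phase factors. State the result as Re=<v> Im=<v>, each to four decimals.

First d^4_{0,3}(β=1.1486), then the phase factors e^{-i(0)α} and e^{-i(3)γ}:
Half-angle: c=0.839573, s=0.543247. N=√(24·24·5040·1)=1703.830978
k: max(0,(3)−(0))=3 … min(4+(3),4−(0))=4
  k=3: (−1)^0·1703.8310/(144)·0.8396^5·0.5432^3 = +0.791313
  k=4: (−1)^1·1703.8310/(144)·0.8396^3·0.5432^5 = -0.331304
d^4_{0,3}(1.1486) = +0.791313 -0.331304 = +0.460009
Phases: e^{-i·(0)·0.8452}=+1.000000+0.000000i, e^{-i·(3)·3.5610}=-0.307509+0.951545i ⇒ D=-0.141457+0.437719i

Re=-0.1415 Im=0.4377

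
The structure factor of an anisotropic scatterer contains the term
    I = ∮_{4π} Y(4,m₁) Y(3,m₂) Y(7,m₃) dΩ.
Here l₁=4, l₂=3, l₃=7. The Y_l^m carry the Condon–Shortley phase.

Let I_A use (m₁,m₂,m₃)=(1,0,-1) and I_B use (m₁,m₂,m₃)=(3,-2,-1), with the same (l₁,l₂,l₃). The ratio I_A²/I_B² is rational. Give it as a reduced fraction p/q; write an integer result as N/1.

70/3

Same 4,3,7: normalisation and zero-m 3j drop out of the ratio.
A: Δ: 0! 8! 6! / 15! → 1/45045; sum: t=0:+1/25920 = 1/25920; 3j²(4 3 7; 1 0 -1) = Δ·Π!·Σ² = 32/1287  (sign +1)
B: Δ: 0! 8! 6! / 15! → 1/45045; sum: t=0:+1/604800 = 1/604800; 3j²(4 3 7; 3 -2 -1) = Δ·Π!·Σ² = 16/15015  (sign +1)
I_A²/I_B² = (32/1287)/(16/15015) = 70/3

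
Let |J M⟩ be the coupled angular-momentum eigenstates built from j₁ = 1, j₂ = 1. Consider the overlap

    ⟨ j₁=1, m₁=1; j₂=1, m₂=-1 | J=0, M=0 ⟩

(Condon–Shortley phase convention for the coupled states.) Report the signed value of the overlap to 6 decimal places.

+√(1/3) = +0.577350

j₁+j₂−J=2  J+j₁−j₂=0  J−j₁+j₂=0  j₁+j₂+J+1=3
(j₁±m₁, j₂±m₂, J±M) = (2,0,0,2,0,0)
P² = 4/3
sum k=0..0:
  [0] +1/2 = 1/2
S = 1/2
C² = P²·S² = 1/3 ; C = +0.577350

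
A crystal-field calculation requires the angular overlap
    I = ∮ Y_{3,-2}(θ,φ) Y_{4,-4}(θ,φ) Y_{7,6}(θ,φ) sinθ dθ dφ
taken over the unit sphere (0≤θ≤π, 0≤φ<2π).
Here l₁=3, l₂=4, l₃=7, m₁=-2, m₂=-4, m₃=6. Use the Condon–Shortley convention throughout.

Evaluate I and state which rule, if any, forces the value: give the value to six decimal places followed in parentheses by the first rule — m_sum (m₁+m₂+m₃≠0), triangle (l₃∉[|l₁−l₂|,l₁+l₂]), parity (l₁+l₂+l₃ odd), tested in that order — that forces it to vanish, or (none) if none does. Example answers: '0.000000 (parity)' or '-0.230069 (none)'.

0.241725 (none)

m-sum 0 ✓  L=14 even ✓  1≤7≤7 ✓
Π(2lᵢ+1) = 7×9×15 = 945
triangle coeff Δ(3,4,7) = 1/45045
Σ_t [0,0]: t=0:+1/20736 = 1/20736
(3j)²=35/1287 [(3 4 7; 0 0 0)], sign=-1
Σ_t [0,0]: t=0:+1/4838400 = 1/4838400
(3j)²=1/35 [(3 4 7; -2 -4 6)], sign=-1
⇒ 4πI² = 105/143
I = (+1)√(105/143/(4π)) = 0.24172507
No selection rule forces the value: the integral is nonzero (none).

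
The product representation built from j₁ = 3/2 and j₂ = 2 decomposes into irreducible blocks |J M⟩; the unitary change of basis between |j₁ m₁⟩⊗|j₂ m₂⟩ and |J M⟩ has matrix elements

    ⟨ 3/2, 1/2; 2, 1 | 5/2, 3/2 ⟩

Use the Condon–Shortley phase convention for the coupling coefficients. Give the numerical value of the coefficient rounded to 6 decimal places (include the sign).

-0.169031  (= −√(1/35))

triangle: 1!*2!*3!/7! = 12/5040
(j±m)!: 2!*1!*3!*1!*4!*1! = 288
prefactor² = (2J+1)*Δ*N² = 144/35
  k=0: +1/(0!*1!*1!*3!*1!*0!) = 1/6
  k=1: −1/(1!*0!*0!*2!*2!*1!) = -1/4
Σ = -1/12  ⇒  CG² = 144/35*(-1/12)² = 1/35
CG = −√(1/35) = -0.169031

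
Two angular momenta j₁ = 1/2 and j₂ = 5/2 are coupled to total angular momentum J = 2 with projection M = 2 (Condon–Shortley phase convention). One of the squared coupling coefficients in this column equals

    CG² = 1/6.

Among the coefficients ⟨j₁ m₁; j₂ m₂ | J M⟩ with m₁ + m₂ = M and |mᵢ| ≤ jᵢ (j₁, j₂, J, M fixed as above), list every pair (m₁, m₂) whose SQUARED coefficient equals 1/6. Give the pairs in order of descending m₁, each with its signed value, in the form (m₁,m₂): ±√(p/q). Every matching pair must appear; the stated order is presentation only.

Admissible pairs with m₁+m₂ = M = 2: (-1/2,5/2), (1/2,3/2)
  (m₁,m₂)=(1/2,3/2): CG² = 1/6, CG = +√(1/6)   ← matches the target
  (m₁,m₂)=(-1/2,5/2): CG² = 5/6, CG = −√(5/6)
Pairs with CG² = 1/6: (1/2,3/2): +√(1/6)

(1/2,3/2): +√(1/6)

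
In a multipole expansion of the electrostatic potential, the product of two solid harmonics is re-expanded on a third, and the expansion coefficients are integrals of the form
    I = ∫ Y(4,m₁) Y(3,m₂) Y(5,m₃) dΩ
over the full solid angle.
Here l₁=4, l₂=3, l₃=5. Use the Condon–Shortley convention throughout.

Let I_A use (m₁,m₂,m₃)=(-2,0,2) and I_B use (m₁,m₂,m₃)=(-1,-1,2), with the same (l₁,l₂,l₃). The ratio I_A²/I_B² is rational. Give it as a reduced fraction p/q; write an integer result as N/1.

3/128

Shared (l₁,l₂,l₃)=(4,3,5): N and (l;000)² cancel in I_A²/I_B².
A: Δ = 2!·6!·4!/13! = 1/180180; Racah Σ t=0..2: t=0:+1/8640 t=1:−1/480 t=2:+1/576 = -1/4320; ⇒ 3j(4 3 5; -2 0 2)² = 1/2145, sgn +1
B: Δ = 2!·6!·4!/13! = 1/180180; Racah Σ t=0..2: t=0:+1/960 t=1:−1/288 t=2:+1/1728 = -1/540; ⇒ 3j(4 3 5; -1 -1 2)² = 128/6435, sgn +1
I_A²/I_B² = (1/2145)/(128/6435) = 3/128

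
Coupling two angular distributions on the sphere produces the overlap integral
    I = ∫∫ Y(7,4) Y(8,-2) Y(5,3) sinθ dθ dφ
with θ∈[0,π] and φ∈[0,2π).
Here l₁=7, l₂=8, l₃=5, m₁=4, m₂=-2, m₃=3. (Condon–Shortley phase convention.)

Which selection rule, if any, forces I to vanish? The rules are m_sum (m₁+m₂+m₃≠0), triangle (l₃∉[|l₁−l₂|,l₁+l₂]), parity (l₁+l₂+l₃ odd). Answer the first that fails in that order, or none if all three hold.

m₁+m₂+m₃ = 4 − 2 + 3 = 5  ✗
triangle: |7−8|=1 ≤ l₃=5 ≤ 7+8=15
parity: l₁+l₂+l₃ = 20 is even

m_sum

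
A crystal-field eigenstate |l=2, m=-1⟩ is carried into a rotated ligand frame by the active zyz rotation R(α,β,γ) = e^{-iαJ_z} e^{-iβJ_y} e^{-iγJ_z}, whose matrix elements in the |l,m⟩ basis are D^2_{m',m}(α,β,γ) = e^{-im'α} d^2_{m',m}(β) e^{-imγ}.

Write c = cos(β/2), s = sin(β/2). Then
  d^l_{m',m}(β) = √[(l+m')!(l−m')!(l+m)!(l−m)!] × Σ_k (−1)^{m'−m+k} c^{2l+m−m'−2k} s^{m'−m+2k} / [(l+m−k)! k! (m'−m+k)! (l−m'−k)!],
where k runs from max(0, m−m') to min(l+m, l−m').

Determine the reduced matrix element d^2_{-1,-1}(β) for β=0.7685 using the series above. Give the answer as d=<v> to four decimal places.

d=0.3764

d^2_{-1,-1}(β=0.7685) via the finite sum:
Half-angle: c=0.927080, s=0.374864. N=√(1·6·1·6)=6.000000
Admissible k: 0..1 (factorial args all ≥0)
  k=0: (−1)^0·6.0000/(6)·0.9271^4·0.3749^0 = +0.738701
  k=1: (−1)^1·6.0000/(2)·0.9271^2·0.3749^2 = -0.362329
d^2_{-1,-1}(0.7685) = +0.738701 -0.362329 = +0.376372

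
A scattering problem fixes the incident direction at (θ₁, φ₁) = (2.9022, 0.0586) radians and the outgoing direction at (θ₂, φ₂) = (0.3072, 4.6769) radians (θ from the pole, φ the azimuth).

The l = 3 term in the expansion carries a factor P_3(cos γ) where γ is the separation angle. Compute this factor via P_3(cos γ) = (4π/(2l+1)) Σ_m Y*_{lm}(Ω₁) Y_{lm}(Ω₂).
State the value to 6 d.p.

-0.629596

Summing Y*_{l m}(θ₁,φ₁)·Y_{l m}(θ₂,φ₂) over m ∈ [−3, 3]; prefactor 4π/(2·3+1) = 1.795196:
  m=-3: Y*=(0.005476, 0.000973)  Y=(0.001226, -0.011471)  product (0.000018, -0.000062)
  m=-2: Y*=(-0.055437, -0.006527)  Y=(-0.088851, -0.006317)  product (0.004884, 0.000930)
  m=-1: Y*=(0.284490, 0.016690)  Y=(-0.012285, 0.346008)  product (-0.009270, 0.098231)
  m=+0: Y*=(-0.623156, -0.000000)  Y=(0.548782, 0.000000)  product (-0.341977, -0.000000)
  m=+1: Y*=(-0.284490, 0.016690)  Y=(0.012285, 0.346008)  product (-0.009270, -0.098231)
  m=+2: Y*=(-0.055437, 0.006527)  Y=(-0.088851, 0.006317)  product (0.004884, -0.000930)
  m=+3: Y*=(-0.005476, 0.000973)  Y=(-0.001226, -0.011471)  product (0.000018, 0.000062)
Total Σ_m = (-0.350712, 0.000000). Multiply by 1.795196: (-0.629596, 0.000000). P_3(cos γ) = -0.629596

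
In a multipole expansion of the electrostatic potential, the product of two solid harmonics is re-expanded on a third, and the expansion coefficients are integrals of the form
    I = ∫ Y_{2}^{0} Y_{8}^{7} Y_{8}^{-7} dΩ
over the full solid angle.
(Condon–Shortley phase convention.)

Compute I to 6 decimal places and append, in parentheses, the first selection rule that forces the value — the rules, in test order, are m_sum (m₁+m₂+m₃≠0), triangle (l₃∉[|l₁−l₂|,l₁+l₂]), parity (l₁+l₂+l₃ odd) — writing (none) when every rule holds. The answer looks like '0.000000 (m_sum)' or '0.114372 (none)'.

0.165996 (none)

m-sum 0 ✓  L=18 even ✓  6≤8≤10 ✓
Π(2lᵢ+1) = 5×17×17 = 1445
triangle coeff Δ(2,8,8) = 1/348840
Σ_t [0,2]: t=0:+1/116121600 t=1:−1/25401600 t=2:+1/116121600 = -1/45158400
(3j)²=24/1615 [(2 8 8; 0 0 0)], sign=-1
Σ_t [1,2]: t=1:−1/87178291200 t=2:+1/24908083200 = 1/34871316480
(3j)²=125/7752 [(2 8 8; 0 7 -7)], sign=-1
⇒ 4πI² = 125/361
I = (+1)√(125/361/(4π)) = 0.16599556
No selection rule forces the value: the integral is nonzero (none).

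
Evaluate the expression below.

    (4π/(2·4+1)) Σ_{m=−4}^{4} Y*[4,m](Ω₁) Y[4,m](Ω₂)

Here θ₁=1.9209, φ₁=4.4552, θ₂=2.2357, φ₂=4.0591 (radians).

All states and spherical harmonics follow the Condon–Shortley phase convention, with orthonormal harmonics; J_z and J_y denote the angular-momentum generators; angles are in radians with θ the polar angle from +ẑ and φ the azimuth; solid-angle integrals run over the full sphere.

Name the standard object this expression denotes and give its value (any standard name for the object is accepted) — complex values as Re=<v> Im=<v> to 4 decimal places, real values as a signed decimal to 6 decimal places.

This sum is the spherical-harmonic addition theorem: it equals the Legendre polynomial P_l(cos γ) of the angle γ between the two directions.
Term-by-term m-sum for l=4 (normalisation 4π/9 = 1.396263):
  m=-4: Y*=(0.177740, -0.295147)  Y=(-0.146589, 0.085582)  product (-0.000796, 0.058477)
  m=-3: Y*=(-0.248106, -0.255066)  Y=(-0.348268, -0.142779)  product (0.049989, 0.124256)
  m=-2: Y*=(0.045351, -0.025629)  Y=(-0.090070, -0.332921)  product (-0.012617, -0.012790)
  m=-1: Y*=(-0.084384, -0.320834)  Y=(-0.046816, 0.061165)  product (0.023575, 0.009859)
  m=+0: Y*=(-0.004755, -0.000000)  Y=(-0.354197, 0.000000)  product (0.001684, 0.000000)
  m=+1: Y*=(0.084384, -0.320834)  Y=(0.046816, 0.061165)  product (0.023575, -0.009859)
  m=+2: Y*=(0.045351, 0.025629)  Y=(-0.090070, 0.332921)  product (-0.012617, 0.012790)
  m=+3: Y*=(0.248106, -0.255066)  Y=(0.348268, -0.142779)  product (0.049989, -0.124256)
  m=+4: Y*=(0.177740, 0.295147)  Y=(-0.146589, -0.085582)  product (-0.000796, -0.058477)
Accumulated sum (0.121987, 0.000000); after 4π/(2l+1) scaling, (0.170326, 0.000000) ⇒ P_4 = 0.170326

Legendre polynomial (addition theorem), +0.170326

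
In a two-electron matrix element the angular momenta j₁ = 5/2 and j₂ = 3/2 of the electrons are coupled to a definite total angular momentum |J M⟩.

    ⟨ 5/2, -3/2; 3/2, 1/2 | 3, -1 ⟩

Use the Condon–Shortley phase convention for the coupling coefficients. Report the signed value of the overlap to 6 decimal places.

-0.639010

triangle: 1!*4!*2!/8! = 48/40320
(j±m)!: 1!*4!*2!*1!*2!*4! = 2304
prefactor² = (2J+1)*Δ*N² = 96/5
  k=0: +1/(0!*1!*4!*2!*0!*0!) = 1/48
  k=1: −1/(1!*0!*3!*1!*1!*1!) = -1/6
Σ = -7/48  ⇒  CG² = 96/5*(-7/48)² = 49/120
CG = −√(49/120) = -0.639010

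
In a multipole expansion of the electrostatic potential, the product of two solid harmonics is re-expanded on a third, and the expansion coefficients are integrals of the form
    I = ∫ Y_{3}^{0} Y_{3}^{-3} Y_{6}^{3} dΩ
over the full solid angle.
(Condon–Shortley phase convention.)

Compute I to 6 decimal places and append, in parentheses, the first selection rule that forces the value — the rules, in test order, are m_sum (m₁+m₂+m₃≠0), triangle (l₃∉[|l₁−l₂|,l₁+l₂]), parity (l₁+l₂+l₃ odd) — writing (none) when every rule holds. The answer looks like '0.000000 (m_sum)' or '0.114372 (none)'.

-0.108647 (none)

m-sum 0 ✓  L=12 even ✓  0≤6≤6 ✓
Π(2lᵢ+1) = 7×7×13 = 637
triangle coeff Δ(3,3,6) = 1/12012
Σ_t [0,0]: t=0:+1/1296 = 1/1296
(3j)²=100/3003 [(3 3 6; 0 0 0)], sign=+1
Σ_t [0,0]: t=0:+1/25920 = 1/25920
(3j)²=1/143 [(3 3 6; 0 -3 3)], sign=-1
⇒ 4πI² = 700/4719
I = (-1)√(700/4719/(4π)) = -0.10864734
No selection rule forces the value: the integral is nonzero (none).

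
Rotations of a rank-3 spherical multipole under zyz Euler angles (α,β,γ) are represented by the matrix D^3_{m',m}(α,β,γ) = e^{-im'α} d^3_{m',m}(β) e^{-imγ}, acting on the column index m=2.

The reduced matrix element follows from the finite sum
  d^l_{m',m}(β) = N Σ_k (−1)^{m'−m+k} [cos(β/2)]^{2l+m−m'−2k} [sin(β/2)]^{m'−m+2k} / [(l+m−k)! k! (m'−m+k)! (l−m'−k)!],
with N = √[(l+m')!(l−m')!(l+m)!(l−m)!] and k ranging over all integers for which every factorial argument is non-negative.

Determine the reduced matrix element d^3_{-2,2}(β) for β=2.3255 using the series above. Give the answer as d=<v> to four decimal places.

d=-0.0392

d^3_{-2,2}(β=2.3255) via the finite sum:
With c≡cos(β/2)=0.396817 and s≡sin(β/2)=0.917898, N=[1·120·120·1]^{1/2}=120.000000
The bounds max(0,m−m')=4 and min(l+m,l−m')=5 give 2 terms
  k=4: (−1)^0·120.0000/(24)·0.3968^2·0.9179^4 = +0.558891
  k=5: (−1)^1·120.0000/(120)·0.3968^0·0.9179^6 = -0.598089
d^3_{-2,2}(2.3255) = +0.558891 -0.598089 = -0.039198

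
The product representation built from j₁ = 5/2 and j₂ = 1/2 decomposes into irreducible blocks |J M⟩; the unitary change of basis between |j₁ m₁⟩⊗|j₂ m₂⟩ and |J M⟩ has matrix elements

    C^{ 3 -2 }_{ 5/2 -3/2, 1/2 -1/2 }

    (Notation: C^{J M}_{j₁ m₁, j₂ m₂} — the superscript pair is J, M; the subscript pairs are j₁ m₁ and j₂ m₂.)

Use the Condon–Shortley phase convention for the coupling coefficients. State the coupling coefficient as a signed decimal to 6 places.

√[7·0!5!1!/7! · 1!4!0!1!1!5!] = √(480)
  +(−1)^0/∏(0,0,4,0,1,1)! = 1/24  (running 1/24)
⟨..|..⟩ = √(480)·(1/24) = +0.912871

+√(5/6) ≈ +0.912871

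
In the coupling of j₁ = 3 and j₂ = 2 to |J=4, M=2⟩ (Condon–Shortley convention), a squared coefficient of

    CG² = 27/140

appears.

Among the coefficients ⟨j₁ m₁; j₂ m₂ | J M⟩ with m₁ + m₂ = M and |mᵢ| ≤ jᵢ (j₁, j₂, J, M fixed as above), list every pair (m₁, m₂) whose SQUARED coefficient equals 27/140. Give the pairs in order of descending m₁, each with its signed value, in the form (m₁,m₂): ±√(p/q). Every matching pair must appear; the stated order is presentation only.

(3,-1): +√(27/140)

Admissible pairs with m₁+m₂ = M = 2: (0,2), (1,1), (2,0), (3,-1)
  (m₁,m₂)=(3,-1): CG² = 27/140, CG = +√(27/140)   ← matches the target
  (m₁,m₂)=(2,0): CG² = 12/35, CG = +√(12/35)
  (m₁,m₂)=(1,1): CG² = 1/28, CG = −√(1/28)
  (m₁,m₂)=(0,2): CG² = 3/7, CG = −√(3/7)
Pairs with CG² = 27/140: (3,-1): +√(27/140)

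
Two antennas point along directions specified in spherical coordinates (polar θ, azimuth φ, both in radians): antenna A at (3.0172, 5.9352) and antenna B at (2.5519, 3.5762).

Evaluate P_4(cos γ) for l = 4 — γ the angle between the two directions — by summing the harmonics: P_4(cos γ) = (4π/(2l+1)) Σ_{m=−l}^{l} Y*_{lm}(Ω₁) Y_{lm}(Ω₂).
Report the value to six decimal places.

Term-by-term m-sum for l=4 (normalisation 4π/9 = 1.396263):
  term(m=-4) = -0.000004-0.000000i   from Y*(Ω₁)=+0.000019-0.000103i, Y(Ω₂)=-0.007062-0.041730i
  term(m=-3) = +0.000298+0.000303i   from Y*(Ω₁)=-0.001193+0.002050i, Y(Ω₂)=+0.047198-0.172567i
  term(m=-2) = +0.000068-0.012039i   from Y*(Ω₁)=+0.023286-0.019454i, Y(Ω₂)=+0.256082-0.303057i
  term(m=-1) = -0.064505+0.064144i   from Y*(Ω₁)=-0.213110+0.077305i, Y(Ω₂)=+0.363975-0.168961i
  term(m=+0) = -0.084615+0.000000i   from Y*(Ω₁)=+0.782024-0.000000i, Y(Ω₂)=-0.108199+0.000000i
  term(m=+1) = -0.064505-0.064144i   from Y*(Ω₁)=+0.213110+0.077305i, Y(Ω₂)=-0.363975-0.168961i
  term(m=+2) = +0.000068+0.012039i   from Y*(Ω₁)=+0.023286+0.019454i, Y(Ω₂)=+0.256082+0.303057i
  term(m=+3) = +0.000298-0.000303i   from Y*(Ω₁)=+0.001193+0.002050i, Y(Ω₂)=-0.047198-0.172567i
  term(m=+4) = -0.000004+0.000000i   from Y*(Ω₁)=+0.000019+0.000103i, Y(Ω₂)=-0.007062+0.041730i
Σ over m = -0.212903-0.000000i; ×(4π/9) → -0.297269-0.000000i. Real part: -0.297269

-0.297269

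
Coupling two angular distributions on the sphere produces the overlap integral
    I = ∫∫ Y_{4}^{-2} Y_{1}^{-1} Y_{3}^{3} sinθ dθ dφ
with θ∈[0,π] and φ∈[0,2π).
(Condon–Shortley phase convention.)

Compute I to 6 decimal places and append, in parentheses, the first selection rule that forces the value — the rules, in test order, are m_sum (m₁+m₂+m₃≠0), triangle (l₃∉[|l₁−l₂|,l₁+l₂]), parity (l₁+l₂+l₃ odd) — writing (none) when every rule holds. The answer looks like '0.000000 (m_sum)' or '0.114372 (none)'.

m-sum 0 ✓  L=8 even ✓  3≤3≤5 ✓
Π(2lᵢ+1) = 9×3×7 = 189
triangle coeff Δ(4,1,3) = 1/252
Σ_t [1,1]: t=1:−1/36 = -1/36
(3j)²=4/63 [(4 1 3; 0 0 0)], sign=+1
Σ_t [0,0]: t=0:+1/1440 = 1/1440
(3j)²=1/252 [(4 1 3; -2 -1 3)], sign=+1
⇒ 4πI² = 1/21
I = (+1)√(1/21/(4π)) = 0.06155813
No selection rule forces the value: the integral is nonzero (none).

0.061558 (none)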